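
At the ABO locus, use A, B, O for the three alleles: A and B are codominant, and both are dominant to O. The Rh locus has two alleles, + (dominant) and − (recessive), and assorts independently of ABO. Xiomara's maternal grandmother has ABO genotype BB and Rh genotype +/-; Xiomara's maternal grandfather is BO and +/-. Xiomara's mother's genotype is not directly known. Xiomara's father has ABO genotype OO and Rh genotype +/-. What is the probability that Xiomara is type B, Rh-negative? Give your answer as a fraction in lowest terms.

Xiomara's mother's ABO genotype from BB × BO: 1/2 BB, 1/2 BO.
Crossing each possibility with the father OO and summing P(type B): 1/2·1 + 1/2·1/2 = 3/4.
Similarly for Rh via the mother's Rh distribution: P(Rh-) = 1/4.
Independent loci: 3/4 × 1/4 = 3/16.

3/16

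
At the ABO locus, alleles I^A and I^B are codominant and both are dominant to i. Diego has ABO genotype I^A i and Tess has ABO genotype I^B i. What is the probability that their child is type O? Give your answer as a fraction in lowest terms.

1/4

ABO cross I^A i × I^B i → offspring phenotypes: 1/4 O, 1/4 A, 1/4 B, 1/4 AB.
So P(type O) = 1/4.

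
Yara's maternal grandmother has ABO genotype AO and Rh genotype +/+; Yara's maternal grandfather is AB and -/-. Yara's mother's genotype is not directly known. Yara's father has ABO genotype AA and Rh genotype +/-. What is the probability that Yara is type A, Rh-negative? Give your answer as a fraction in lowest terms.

Yara's mother's ABO genotype from AO × AB: 1/4 AA, 1/4 AB, 1/4 AO, 1/4 BO.
Crossing each possibility with the father AA and summing P(type A): 1/4·1 + 1/4·1/2 + 1/4·1 + 1/4·1/2 = 3/4.
Similarly for Rh via the mother's Rh distribution: P(Rh-) = 1/4.
Independent loci: 3/4 × 1/4 = 3/16.

3/16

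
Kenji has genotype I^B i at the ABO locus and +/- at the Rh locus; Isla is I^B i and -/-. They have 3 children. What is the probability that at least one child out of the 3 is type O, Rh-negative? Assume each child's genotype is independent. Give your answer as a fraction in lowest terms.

169/512

ABO cross I^B i × I^B i → 1/4 O, 3/4 B.
Rh cross +/- × -/- → 1/2 Rh+, 1/2 Rh-; so P(type O, Rh-negative) = 1/4 × 1/2 = 1/8 per child.
P(none) = (7/8)^3 = 343/512; P(at least one) = 1 − 343/512 = 169/512.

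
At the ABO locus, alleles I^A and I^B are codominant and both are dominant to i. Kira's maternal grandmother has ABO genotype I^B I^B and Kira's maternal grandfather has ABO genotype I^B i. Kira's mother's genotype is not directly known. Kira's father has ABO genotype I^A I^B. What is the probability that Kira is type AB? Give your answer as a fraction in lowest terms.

3/8

Kira's mother's ABO genotype from I^B I^B × I^B i: 1/2 I^B I^B, 1/2 I^B i.
Crossing each possibility with the father I^A I^B and summing P(type AB): 1/2·1/2 + 1/2·1/4 = 3/8.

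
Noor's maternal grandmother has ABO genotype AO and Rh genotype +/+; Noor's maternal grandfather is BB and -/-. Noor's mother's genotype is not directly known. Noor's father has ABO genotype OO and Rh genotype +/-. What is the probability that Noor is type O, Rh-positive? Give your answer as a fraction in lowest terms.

Noor's mother's ABO genotype from AO × BB: 1/2 AB, 1/2 BO.
Crossing each possibility with the father OO and summing P(type O): 1/2·0 + 1/2·1/2 = 1/4.
Similarly for Rh via the mother's Rh distribution: P(Rh+) = 3/4.
Independent loci: 1/4 × 3/4 = 3/16.

3/16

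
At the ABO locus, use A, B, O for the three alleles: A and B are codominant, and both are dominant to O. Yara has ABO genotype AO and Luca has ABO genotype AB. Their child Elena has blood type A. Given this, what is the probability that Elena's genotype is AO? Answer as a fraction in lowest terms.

1/2

Cross AO × AB → 1/4 AA, 1/4 AB, 1/4 AO, 1/4 BO.
Type-A genotypes among offspring: AA (1/4), AO (1/4); total 1/2.
P(AO | type A) = (1/4) / (1/2) = 1/2.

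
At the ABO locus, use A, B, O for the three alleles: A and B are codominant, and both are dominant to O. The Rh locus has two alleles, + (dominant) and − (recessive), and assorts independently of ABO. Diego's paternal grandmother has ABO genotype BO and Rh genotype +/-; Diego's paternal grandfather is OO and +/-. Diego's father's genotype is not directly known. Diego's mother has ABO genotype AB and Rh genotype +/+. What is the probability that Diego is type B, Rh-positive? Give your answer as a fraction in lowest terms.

1/2

Diego's father's ABO genotype from BO × OO: 1/2 BO, 1/2 OO.
Crossing each possibility with the mother AB and summing P(type B): 1/2·1/2 + 1/2·1/2 = 1/2.
Similarly for Rh via the father's Rh distribution: P(Rh+) = 1.
Independent loci: 1/2 × 1 = 1/2.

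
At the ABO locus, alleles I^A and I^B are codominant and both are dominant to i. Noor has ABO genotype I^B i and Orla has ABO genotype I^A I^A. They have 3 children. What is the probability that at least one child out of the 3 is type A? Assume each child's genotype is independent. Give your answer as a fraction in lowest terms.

7/8

ABO cross I^B i × I^A I^A → 1/2 A, 1/2 AB.
So P(type A) = 1/2 per child.
P(none) = (1/2)^3 = 1/8; P(at least one) = 1 − 1/8 = 7/8.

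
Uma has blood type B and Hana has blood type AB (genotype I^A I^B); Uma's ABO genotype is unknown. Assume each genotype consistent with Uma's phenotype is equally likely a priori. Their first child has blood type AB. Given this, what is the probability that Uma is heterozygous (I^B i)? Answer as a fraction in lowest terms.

Possible genotypes: Uma ∈ {I^B I^B, I^B i}; Hana ∈ {I^A I^B}.
Weight each parental genotype pair by prior × P(type-AB child):
  I^B I^B × I^A I^B: posterior weight 2/3.
  I^B i × I^A I^B: posterior weight 1/3.
Sum the posterior weight over pairs where Uma is I^B i: 1/3.

1/3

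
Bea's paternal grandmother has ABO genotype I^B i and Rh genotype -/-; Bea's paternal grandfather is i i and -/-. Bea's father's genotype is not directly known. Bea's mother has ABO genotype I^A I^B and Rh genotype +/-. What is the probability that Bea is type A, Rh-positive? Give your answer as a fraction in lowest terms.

Bea's father's ABO genotype from I^B i × i i: 1/2 I^B i, 1/2 i i.
Crossing each possibility with the mother I^A I^B and summing P(type A): 1/2·1/4 + 1/2·1/2 = 3/8.
Similarly for Rh via the father's Rh distribution: P(Rh+) = 1/2.
Independent loci: 3/8 × 1/2 = 3/16.

3/16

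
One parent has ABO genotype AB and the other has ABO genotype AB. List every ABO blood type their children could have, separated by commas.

Gametes from AB × AB give offspring ABO genotypes AA, AB, BB, i.e. phenotypes A, B, AB.

A, B, AB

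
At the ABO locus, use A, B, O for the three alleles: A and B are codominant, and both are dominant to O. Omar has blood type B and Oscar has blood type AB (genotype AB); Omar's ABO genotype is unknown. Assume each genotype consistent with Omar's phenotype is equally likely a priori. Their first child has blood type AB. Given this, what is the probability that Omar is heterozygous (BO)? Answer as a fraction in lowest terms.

1/3

Possible genotypes: Omar ∈ {BB, BO}; Oscar ∈ {AB}.
Weight each parental genotype pair by prior × P(type-AB child):
  BB × AB: posterior weight 2/3.
  BO × AB: posterior weight 1/3.
Sum the posterior weight over pairs where Omar is BO: 1/3.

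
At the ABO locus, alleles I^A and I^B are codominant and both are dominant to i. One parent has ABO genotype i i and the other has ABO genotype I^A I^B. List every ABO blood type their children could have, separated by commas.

Gametes from i i × I^A I^B give offspring ABO genotypes I^A i, I^B i, i.e. phenotypes A, B.

A, B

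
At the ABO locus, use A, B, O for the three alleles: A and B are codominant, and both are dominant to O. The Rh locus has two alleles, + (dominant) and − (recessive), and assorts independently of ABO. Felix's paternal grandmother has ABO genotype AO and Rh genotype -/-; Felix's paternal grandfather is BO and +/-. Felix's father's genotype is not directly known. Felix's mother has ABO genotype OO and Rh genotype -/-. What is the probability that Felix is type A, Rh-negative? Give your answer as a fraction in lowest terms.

Felix's father's ABO genotype from AO × BO: 1/4 AB, 1/4 AO, 1/4 BO, 1/4 OO.
Crossing each possibility with the mother OO and summing P(type A): 1/4·1/2 + 1/4·1/2 + 1/4·0 + 1/4·0 = 1/4.
Similarly for Rh via the father's Rh distribution: P(Rh-) = 3/4.
Independent loci: 1/4 × 3/4 = 3/16.

3/16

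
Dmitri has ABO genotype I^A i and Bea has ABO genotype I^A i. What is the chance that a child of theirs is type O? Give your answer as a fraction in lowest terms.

ABO cross I^A i × I^A i → offspring phenotypes: 1/4 O, 3/4 A.
So P(type O) = 1/4.

1/4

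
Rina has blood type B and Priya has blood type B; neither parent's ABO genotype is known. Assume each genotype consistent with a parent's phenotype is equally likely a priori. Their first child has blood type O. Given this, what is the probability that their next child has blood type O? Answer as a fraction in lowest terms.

Possible genotypes: Rina ∈ {BB, BO}; Priya ∈ {BB, BO}.
Weight each parental genotype pair by prior × P(type-O child):
  BO × BO: posterior weight 1; P(next child type O) = 1/4.
Weighted sum = 1/4.

1/4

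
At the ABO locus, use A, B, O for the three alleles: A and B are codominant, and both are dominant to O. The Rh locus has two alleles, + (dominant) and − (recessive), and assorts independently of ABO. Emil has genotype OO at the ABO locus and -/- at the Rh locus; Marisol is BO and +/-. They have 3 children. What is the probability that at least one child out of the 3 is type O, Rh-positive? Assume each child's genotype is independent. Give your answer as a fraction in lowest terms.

37/64

ABO cross OO × BO → 1/2 O, 1/2 B.
Rh cross -/- × +/- → 1/2 Rh+, 1/2 Rh-; so P(type O, Rh-positive) = 1/2 × 1/2 = 1/4 per child.
P(none) = (3/4)^3 = 27/64; P(at least one) = 1 − 27/64 = 37/64.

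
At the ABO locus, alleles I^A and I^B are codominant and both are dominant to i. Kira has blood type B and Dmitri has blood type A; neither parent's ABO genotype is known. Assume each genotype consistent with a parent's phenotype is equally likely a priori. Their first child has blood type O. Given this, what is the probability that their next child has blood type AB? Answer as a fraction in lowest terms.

1/4

Possible genotypes: Kira ∈ {I^B I^B, I^B i}; Dmitri ∈ {I^A I^A, I^A i}.
Weight each parental genotype pair by prior × P(type-O child):
  I^B i × I^A i: posterior weight 1; P(next child type AB) = 1/4.
Weighted sum = 1/4.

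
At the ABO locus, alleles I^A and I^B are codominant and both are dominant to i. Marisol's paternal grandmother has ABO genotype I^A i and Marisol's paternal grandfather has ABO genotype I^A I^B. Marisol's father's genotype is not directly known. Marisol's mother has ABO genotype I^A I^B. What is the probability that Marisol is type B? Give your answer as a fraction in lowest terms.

1/4

Marisol's father's ABO genotype from I^A i × I^A I^B: 1/4 I^A I^A, 1/4 I^A I^B, 1/4 I^A i, 1/4 I^B i.
Crossing each possibility with the mother I^A I^B and summing P(type B): 1/4·0 + 1/4·1/4 + 1/4·1/4 + 1/4·1/2 = 1/4.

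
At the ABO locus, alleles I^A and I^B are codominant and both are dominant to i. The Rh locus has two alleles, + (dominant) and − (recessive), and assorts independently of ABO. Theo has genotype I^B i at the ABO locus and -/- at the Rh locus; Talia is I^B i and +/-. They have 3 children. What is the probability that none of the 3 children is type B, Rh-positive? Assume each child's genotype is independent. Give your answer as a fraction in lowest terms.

ABO cross I^B i × I^B i → 1/4 O, 3/4 B.
Rh cross -/- × +/- → 1/2 Rh+, 1/2 Rh-; so P(type B, Rh-positive) = 3/4 × 1/2 = 3/8 per child.
P(not type B, Rh-positive) = 5/8 for one child; (5/8)^3 = 125/512.

125/512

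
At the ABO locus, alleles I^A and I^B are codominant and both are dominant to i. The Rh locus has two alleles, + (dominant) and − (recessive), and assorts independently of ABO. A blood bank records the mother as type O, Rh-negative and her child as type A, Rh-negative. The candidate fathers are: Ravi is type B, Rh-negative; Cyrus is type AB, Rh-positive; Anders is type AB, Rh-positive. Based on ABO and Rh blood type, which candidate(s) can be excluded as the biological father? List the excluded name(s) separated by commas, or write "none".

Ravi

A candidate is excluded only if no genotype consistent with his phenotype could produce a type A, Rh-negative child with a type O, Rh-negative mother.
Ravi (type B, Rh-): no genotype consistent with that phenotype can produce a type-A Rh- child with a type-O mother.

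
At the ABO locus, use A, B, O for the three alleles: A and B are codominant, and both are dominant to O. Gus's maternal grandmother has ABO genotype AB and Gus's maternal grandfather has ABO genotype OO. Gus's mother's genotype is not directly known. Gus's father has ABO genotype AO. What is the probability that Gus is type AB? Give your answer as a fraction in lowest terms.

1/8

Gus's mother's ABO genotype from AB × OO: 1/2 AO, 1/2 BO.
Crossing each possibility with the father AO and summing P(type AB): 1/2·0 + 1/2·1/4 = 1/8.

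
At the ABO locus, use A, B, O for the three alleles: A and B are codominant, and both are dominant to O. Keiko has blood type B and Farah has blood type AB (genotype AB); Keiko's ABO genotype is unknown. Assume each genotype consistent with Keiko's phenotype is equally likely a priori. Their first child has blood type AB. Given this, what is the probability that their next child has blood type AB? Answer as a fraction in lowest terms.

Possible genotypes: Keiko ∈ {BB, BO}; Farah ∈ {AB}.
Weight each parental genotype pair by prior × P(type-AB child):
  BB × AB: posterior weight 2/3; P(next child type AB) = 1/2.
  BO × AB: posterior weight 1/3; P(next child type AB) = 1/4.
Weighted sum = 5/12.

5/12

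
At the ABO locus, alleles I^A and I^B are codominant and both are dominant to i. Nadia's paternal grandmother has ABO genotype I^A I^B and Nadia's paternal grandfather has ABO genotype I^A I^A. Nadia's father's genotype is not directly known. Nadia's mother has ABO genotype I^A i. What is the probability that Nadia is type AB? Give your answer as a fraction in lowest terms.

1/8

Nadia's father's ABO genotype from I^A I^B × I^A I^A: 1/2 I^A I^A, 1/2 I^A I^B.
Crossing each possibility with the mother I^A i and summing P(type AB): 1/2·0 + 1/2·1/4 = 1/8.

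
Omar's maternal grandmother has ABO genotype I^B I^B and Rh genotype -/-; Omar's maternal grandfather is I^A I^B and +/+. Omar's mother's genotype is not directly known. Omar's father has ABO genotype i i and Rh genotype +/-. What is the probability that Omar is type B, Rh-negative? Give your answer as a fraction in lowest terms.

Omar's mother's ABO genotype from I^B I^B × I^A I^B: 1/2 I^A I^B, 1/2 I^B I^B.
Crossing each possibility with the father i i and summing P(type B): 1/2·1/2 + 1/2·1 = 3/4.
Similarly for Rh via the mother's Rh distribution: P(Rh-) = 1/4.
Independent loci: 3/4 × 1/4 = 3/16.

3/16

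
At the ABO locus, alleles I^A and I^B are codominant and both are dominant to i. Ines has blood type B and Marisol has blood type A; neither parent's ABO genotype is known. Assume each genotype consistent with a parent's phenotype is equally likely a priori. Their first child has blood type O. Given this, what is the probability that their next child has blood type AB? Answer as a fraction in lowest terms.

Possible genotypes: Ines ∈ {I^B I^B, I^B i}; Marisol ∈ {I^A I^A, I^A i}.
Weight each parental genotype pair by prior × P(type-O child):
  I^B i × I^A i: posterior weight 1; P(next child type AB) = 1/4.
Weighted sum = 1/4.

1/4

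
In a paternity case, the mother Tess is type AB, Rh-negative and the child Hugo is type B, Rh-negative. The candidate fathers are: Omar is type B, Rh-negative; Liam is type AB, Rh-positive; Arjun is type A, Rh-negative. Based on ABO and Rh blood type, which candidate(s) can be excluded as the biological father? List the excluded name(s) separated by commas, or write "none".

A candidate is excluded only if no genotype consistent with his phenotype could produce a type B, Rh-negative child with a type AB, Rh-negative mother.
Every candidate has at least one consistent genotype combination, so none can be excluded.

none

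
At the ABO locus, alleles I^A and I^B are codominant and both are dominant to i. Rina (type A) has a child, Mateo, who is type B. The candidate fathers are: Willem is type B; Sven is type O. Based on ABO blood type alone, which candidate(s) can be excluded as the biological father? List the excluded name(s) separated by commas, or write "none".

Sven

A candidate is excluded only if no genotype consistent with his phenotype could produce a type B child with a type A mother.
Sven (type O): no genotype consistent with that phenotype can produce a type-B child with a type-A mother.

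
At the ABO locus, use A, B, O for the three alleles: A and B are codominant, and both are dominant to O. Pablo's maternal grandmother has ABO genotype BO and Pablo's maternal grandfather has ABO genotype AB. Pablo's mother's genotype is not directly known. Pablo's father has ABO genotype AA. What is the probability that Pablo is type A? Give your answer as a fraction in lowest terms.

Pablo's mother's ABO genotype from BO × AB: 1/4 AB, 1/4 AO, 1/4 BB, 1/4 BO.
Crossing each possibility with the father AA and summing P(type A): 1/4·1/2 + 1/4·1 + 1/4·0 + 1/4·1/2 = 1/2.

1/2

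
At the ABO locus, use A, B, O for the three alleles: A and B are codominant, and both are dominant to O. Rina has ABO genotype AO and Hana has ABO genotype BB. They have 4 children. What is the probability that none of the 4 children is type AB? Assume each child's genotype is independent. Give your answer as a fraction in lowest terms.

1/16

ABO cross AO × BB → 1/2 B, 1/2 AB.
So P(type AB) = 1/2 per child.
P(not type AB) = 1/2 for one child; (1/2)^4 = 1/16.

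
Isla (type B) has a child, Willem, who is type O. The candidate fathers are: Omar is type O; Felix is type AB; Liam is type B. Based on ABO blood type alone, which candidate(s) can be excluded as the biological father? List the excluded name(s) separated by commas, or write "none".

Felix

A candidate is excluded only if no genotype consistent with his phenotype could produce a type O child with a type B mother.
Felix (type AB): no genotype consistent with that phenotype can produce a type-O child with a type-B mother.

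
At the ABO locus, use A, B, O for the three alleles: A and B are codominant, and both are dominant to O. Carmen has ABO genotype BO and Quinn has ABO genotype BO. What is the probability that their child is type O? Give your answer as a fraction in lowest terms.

1/4

ABO cross BO × BO → offspring phenotypes: 1/4 O, 3/4 B.
So P(type O) = 1/4.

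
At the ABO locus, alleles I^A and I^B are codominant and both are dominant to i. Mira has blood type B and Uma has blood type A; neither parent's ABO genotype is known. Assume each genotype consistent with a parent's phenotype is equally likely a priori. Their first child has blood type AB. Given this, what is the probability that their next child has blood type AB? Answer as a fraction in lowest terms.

Possible genotypes: Mira ∈ {I^B I^B, I^B i}; Uma ∈ {I^A I^A, I^A i}.
Weight each parental genotype pair by prior × P(type-AB child):
  I^B I^B × I^A I^A: posterior weight 4/9; P(next child type AB) = 1.
  I^B I^B × I^A i: posterior weight 2/9; P(next child type AB) = 1/2.
  I^B i × I^A I^A: posterior weight 2/9; P(next child type AB) = 1/2.
  I^B i × I^A i: posterior weight 1/9; P(next child type AB) = 1/4.
Weighted sum = 25/36.

25/36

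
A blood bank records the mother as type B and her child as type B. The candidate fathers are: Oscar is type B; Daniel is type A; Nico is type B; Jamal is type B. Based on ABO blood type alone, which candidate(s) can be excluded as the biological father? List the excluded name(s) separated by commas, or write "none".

A candidate is excluded only if no genotype consistent with his phenotype could produce a type B child with a type B mother.
Every candidate has at least one consistent genotype combination, so none can be excluded.

none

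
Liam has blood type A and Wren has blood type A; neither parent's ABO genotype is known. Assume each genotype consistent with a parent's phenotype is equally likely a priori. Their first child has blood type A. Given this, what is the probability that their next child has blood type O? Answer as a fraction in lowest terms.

Possible genotypes: Liam ∈ {AA, AO}; Wren ∈ {AA, AO}.
Weight each parental genotype pair by prior × P(type-A child):
  AA × AA: posterior weight 4/15; P(next child type O) = 0.
  AA × AO: posterior weight 4/15; P(next child type O) = 0.
  AO × AA: posterior weight 4/15; P(next child type O) = 0.
  AO × AO: posterior weight 1/5; P(next child type O) = 1/4.
Weighted sum = 1/20.

1/20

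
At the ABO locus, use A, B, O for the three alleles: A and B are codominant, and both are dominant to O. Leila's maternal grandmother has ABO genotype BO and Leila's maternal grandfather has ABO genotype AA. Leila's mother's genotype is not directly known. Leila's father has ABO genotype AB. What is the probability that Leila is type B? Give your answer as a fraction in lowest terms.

Leila's mother's ABO genotype from BO × AA: 1/2 AB, 1/2 AO.
Crossing each possibility with the father AB and summing P(type B): 1/2·1/4 + 1/2·1/4 = 1/4.

1/4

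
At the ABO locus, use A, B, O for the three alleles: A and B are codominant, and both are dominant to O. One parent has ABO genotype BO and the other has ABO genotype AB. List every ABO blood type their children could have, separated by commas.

A, B, AB

Gametes from BO × AB give offspring ABO genotypes AB, AO, BB, BO, i.e. phenotypes A, B, AB.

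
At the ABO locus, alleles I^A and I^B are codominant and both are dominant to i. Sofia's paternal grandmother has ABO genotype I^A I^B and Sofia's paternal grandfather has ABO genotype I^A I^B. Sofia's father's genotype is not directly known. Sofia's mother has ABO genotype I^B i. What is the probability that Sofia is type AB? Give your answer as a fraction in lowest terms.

Sofia's father's ABO genotype from I^A I^B × I^A I^B: 1/4 I^A I^A, 1/2 I^A I^B, 1/4 I^B I^B.
Crossing each possibility with the mother I^B i and summing P(type AB): 1/4·1/2 + 1/2·1/4 + 1/4·0 = 1/4.

1/4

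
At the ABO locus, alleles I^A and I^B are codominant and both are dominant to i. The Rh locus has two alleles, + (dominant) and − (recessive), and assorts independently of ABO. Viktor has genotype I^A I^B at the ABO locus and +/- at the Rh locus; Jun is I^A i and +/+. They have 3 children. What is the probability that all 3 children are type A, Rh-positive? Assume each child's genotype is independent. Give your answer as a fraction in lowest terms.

1/8

ABO cross I^A I^B × I^A i → 1/2 A, 1/4 B, 1/4 AB.
Rh cross +/- × +/+ → 1 Rh+; so P(type A, Rh-positive) = 1/2 × 1 = 1/2 per child.
All 3 independent: (1/2)^3 = 1/8.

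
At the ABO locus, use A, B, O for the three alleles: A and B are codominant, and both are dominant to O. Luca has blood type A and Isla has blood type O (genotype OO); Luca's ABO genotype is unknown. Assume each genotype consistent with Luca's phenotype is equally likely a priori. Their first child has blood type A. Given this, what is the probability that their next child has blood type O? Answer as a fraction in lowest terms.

1/6

Possible genotypes: Luca ∈ {AA, AO}; Isla ∈ {OO}.
Weight each parental genotype pair by prior × P(type-A child):
  AA × OO: posterior weight 2/3; P(next child type O) = 0.
  AO × OO: posterior weight 1/3; P(next child type O) = 1/2.
Weighted sum = 1/6.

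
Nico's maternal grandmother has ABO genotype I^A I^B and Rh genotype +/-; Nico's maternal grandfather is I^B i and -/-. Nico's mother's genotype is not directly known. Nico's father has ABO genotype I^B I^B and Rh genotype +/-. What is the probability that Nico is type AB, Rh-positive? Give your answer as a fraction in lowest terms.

Nico's mother's ABO genotype from I^A I^B × I^B i: 1/4 I^A I^B, 1/4 I^A i, 1/4 I^B I^B, 1/4 I^B i.
Crossing each possibility with the father I^B I^B and summing P(type AB): 1/4·1/2 + 1/4·1/2 + 1/4·0 + 1/4·0 = 1/4.
Similarly for Rh via the mother's Rh distribution: P(Rh+) = 5/8.
Independent loci: 1/4 × 5/8 = 5/32.

5/32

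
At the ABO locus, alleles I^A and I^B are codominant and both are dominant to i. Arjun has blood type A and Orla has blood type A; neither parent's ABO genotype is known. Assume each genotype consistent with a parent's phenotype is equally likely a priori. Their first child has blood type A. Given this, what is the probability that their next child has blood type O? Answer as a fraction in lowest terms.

1/20

Possible genotypes: Arjun ∈ {I^A I^A, I^A i}; Orla ∈ {I^A I^A, I^A i}.
Weight each parental genotype pair by prior × P(type-A child):
  I^A I^A × I^A I^A: posterior weight 4/15; P(next child type O) = 0.
  I^A I^A × I^A i: posterior weight 4/15; P(next child type O) = 0.
  I^A i × I^A I^A: posterior weight 4/15; P(next child type O) = 0.
  I^A i × I^A i: posterior weight 1/5; P(next child type O) = 1/4.
Weighted sum = 1/20.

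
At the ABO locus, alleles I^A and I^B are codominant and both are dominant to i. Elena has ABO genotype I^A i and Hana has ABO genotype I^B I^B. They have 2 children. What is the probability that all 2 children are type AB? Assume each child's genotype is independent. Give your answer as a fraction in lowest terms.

1/4

ABO cross I^A i × I^B I^B → 1/2 B, 1/2 AB.
So P(type AB) = 1/2 per child.
All 2 independent: (1/2)^2 = 1/4.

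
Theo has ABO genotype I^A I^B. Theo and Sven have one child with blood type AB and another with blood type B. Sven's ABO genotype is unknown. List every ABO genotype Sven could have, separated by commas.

I^A I^B, I^A i, I^B I^B, I^B i

For each candidate genotype of Sven, check whether crossing it with I^A I^B can produce every observed child phenotype.
  I^A I^A → possible child types {A, AB} ✗
  I^A I^B → possible child types {A, B, AB} ✓
  I^A i → possible child types {A, B, AB} ✓
  I^B I^B → possible child types {B, AB} ✓
  I^B i → possible child types {A, B, AB} ✓
  i i → possible child types {A, B} ✗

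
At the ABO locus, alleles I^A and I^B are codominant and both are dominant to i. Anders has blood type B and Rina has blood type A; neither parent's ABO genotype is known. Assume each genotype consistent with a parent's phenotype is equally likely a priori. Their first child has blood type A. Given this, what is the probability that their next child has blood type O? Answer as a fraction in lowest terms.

Possible genotypes: Anders ∈ {I^B I^B, I^B i}; Rina ∈ {I^A I^A, I^A i}.
Weight each parental genotype pair by prior × P(type-A child):
  I^B i × I^A I^A: posterior weight 2/3; P(next child type O) = 0.
  I^B i × I^A i: posterior weight 1/3; P(next child type O) = 1/4.
Weighted sum = 1/12.

1/12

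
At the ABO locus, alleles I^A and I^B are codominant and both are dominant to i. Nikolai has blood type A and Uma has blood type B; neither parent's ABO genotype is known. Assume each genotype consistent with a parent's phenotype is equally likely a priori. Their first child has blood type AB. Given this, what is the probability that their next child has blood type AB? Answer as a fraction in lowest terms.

25/36

Possible genotypes: Nikolai ∈ {I^A I^A, I^A i}; Uma ∈ {I^B I^B, I^B i}.
Weight each parental genotype pair by prior × P(type-AB child):
  I^A I^A × I^B I^B: posterior weight 4/9; P(next child type AB) = 1.
  I^A I^A × I^B i: posterior weight 2/9; P(next child type AB) = 1/2.
  I^A i × I^B I^B: posterior weight 2/9; P(next child type AB) = 1/2.
  I^A i × I^B i: posterior weight 1/9; P(next child type AB) = 1/4.
Weighted sum = 25/36.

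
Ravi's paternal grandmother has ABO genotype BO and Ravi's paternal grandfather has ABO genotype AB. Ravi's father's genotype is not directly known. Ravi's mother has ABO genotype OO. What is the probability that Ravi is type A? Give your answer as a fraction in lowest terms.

1/4

Ravi's father's ABO genotype from BO × AB: 1/4 AB, 1/4 AO, 1/4 BB, 1/4 BO.
Crossing each possibility with the mother OO and summing P(type A): 1/4·1/2 + 1/4·1/2 + 1/4·0 + 1/4·0 = 1/4.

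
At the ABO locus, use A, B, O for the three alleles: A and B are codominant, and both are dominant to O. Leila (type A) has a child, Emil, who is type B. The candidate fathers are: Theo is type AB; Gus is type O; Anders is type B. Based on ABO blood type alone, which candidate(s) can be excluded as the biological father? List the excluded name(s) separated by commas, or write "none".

Gus

A candidate is excluded only if no genotype consistent with his phenotype could produce a type B child with a type A mother.
Gus (type O): no genotype consistent with that phenotype can produce a type-B child with a type-A mother.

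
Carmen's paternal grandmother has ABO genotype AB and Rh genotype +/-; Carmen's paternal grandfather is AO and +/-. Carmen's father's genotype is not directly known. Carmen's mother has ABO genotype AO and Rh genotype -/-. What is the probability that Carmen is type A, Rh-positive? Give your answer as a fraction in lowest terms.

5/16

Carmen's father's ABO genotype from AB × AO: 1/4 AA, 1/4 AB, 1/4 AO, 1/4 BO.
Crossing each possibility with the mother AO and summing P(type A): 1/4·1 + 1/4·1/2 + 1/4·3/4 + 1/4·1/4 = 5/8.
Similarly for Rh via the father's Rh distribution: P(Rh+) = 1/2.
Independent loci: 5/8 × 1/2 = 5/16.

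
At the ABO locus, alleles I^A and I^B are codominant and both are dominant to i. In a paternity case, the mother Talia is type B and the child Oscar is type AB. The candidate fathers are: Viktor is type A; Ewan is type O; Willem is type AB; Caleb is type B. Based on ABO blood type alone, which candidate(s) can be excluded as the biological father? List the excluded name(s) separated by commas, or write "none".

A candidate is excluded only if no genotype consistent with his phenotype could produce a type AB child with a type B mother.
Ewan (type O): no genotype consistent with that phenotype can produce a type-AB child with a type-B mother.
Caleb (type B): no genotype consistent with that phenotype can produce a type-AB child with a type-B mother.

Ewan, Caleb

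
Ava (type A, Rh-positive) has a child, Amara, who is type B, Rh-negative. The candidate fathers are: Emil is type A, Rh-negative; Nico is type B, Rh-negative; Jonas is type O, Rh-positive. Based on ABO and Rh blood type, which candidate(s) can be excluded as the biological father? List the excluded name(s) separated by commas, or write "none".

A candidate is excluded only if no genotype consistent with his phenotype could produce a type B, Rh-negative child with a type A, Rh-positive mother.
Emil (type A, Rh-): no genotype consistent with that phenotype can produce a type-B Rh- child with a type-A mother.
Jonas (type O, Rh+): no genotype consistent with that phenotype can produce a type-B Rh- child with a type-A mother.

Emil, Jonas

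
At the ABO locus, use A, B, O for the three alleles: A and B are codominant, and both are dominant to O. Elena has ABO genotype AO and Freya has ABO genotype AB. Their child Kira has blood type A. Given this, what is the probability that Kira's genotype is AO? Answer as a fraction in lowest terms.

1/2

Cross AO × AB → 1/4 AA, 1/4 AB, 1/4 AO, 1/4 BO.
Type-A genotypes among offspring: AA (1/4), AO (1/4); total 1/2.
P(AO | type A) = (1/4) / (1/2) = 1/2.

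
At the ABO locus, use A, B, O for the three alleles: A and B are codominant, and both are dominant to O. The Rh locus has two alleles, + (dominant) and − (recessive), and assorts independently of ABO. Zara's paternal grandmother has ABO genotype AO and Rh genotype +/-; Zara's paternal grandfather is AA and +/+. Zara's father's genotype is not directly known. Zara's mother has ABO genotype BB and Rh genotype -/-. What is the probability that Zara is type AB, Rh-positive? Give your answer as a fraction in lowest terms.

Zara's father's ABO genotype from AO × AA: 1/2 AA, 1/2 AO.
Crossing each possibility with the mother BB and summing P(type AB): 1/2·1 + 1/2·1/2 = 3/4.
Similarly for Rh via the father's Rh distribution: P(Rh+) = 3/4.
Independent loci: 3/4 × 3/4 = 9/16.

9/16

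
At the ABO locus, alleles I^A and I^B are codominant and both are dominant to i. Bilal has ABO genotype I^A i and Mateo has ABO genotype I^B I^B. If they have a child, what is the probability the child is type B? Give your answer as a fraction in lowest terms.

ABO cross I^A i × I^B I^B → offspring phenotypes: 1/2 B, 1/2 AB.
So P(type B) = 1/2.

1/2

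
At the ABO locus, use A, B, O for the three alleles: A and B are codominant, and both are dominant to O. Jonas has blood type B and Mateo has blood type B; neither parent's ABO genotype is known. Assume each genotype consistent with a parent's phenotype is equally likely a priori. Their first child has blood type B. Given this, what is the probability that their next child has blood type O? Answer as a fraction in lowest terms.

1/20

Possible genotypes: Jonas ∈ {BB, BO}; Mateo ∈ {BB, BO}.
Weight each parental genotype pair by prior × P(type-B child):
  BB × BB: posterior weight 4/15; P(next child type O) = 0.
  BB × BO: posterior weight 4/15; P(next child type O) = 0.
  BO × BB: posterior weight 4/15; P(next child type O) = 0.
  BO × BO: posterior weight 1/5; P(next child type O) = 1/4.
Weighted sum = 1/20.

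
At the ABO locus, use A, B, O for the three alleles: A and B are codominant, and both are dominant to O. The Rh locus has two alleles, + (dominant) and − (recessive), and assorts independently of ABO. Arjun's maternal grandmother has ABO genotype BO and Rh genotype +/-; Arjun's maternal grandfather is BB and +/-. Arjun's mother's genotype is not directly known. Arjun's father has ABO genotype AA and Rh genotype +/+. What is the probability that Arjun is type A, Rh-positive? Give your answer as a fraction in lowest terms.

1/4

Arjun's mother's ABO genotype from BO × BB: 1/2 BB, 1/2 BO.
Crossing each possibility with the father AA and summing P(type A): 1/2·0 + 1/2·1/2 = 1/4.
Similarly for Rh via the mother's Rh distribution: P(Rh+) = 1.
Independent loci: 1/4 × 1 = 1/4.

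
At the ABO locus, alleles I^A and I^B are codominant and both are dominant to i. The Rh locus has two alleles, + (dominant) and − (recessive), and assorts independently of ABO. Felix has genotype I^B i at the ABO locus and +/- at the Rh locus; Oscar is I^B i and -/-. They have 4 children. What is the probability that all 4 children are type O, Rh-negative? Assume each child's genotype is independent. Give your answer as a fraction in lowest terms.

1/4096

ABO cross I^B i × I^B i → 1/4 O, 3/4 B.
Rh cross +/- × -/- → 1/2 Rh+, 1/2 Rh-; so P(type O, Rh-negative) = 1/4 × 1/2 = 1/8 per child.
All 4 independent: (1/8)^4 = 1/4096.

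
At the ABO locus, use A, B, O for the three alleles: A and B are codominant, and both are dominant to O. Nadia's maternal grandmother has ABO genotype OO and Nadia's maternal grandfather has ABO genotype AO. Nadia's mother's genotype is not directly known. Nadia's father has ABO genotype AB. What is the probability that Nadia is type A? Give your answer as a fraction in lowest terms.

Nadia's mother's ABO genotype from OO × AO: 1/2 AO, 1/2 OO.
Crossing each possibility with the father AB and summing P(type A): 1/2·1/2 + 1/2·1/2 = 1/2.

1/2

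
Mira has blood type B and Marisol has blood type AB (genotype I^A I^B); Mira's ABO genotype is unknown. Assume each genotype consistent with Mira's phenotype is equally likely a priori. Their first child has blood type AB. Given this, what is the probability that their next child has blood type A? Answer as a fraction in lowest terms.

Possible genotypes: Mira ∈ {I^B I^B, I^B i}; Marisol ∈ {I^A I^B}.
Weight each parental genotype pair by prior × P(type-AB child):
  I^B I^B × I^A I^B: posterior weight 2/3; P(next child type A) = 0.
  I^B i × I^A I^B: posterior weight 1/3; P(next child type A) = 1/4.
Weighted sum = 1/12.

1/12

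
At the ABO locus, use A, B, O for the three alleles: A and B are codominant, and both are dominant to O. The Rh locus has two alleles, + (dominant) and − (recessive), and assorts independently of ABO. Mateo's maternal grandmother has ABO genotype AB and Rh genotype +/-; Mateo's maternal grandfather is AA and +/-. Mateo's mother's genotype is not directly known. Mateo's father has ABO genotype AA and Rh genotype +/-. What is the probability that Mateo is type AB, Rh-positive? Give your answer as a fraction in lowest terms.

Mateo's mother's ABO genotype from AB × AA: 1/2 AA, 1/2 AB.
Crossing each possibility with the father AA and summing P(type AB): 1/2·0 + 1/2·1/2 = 1/4.
Similarly for Rh via the mother's Rh distribution: P(Rh+) = 3/4.
Independent loci: 1/4 × 3/4 = 3/16.

3/16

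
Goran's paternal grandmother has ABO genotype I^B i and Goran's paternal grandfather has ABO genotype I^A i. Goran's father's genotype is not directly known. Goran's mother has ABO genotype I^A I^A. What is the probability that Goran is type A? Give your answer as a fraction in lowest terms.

Goran's father's ABO genotype from I^B i × I^A i: 1/4 I^A I^B, 1/4 I^A i, 1/4 I^B i, 1/4 i i.
Crossing each possibility with the mother I^A I^A and summing P(type A): 1/4·1/2 + 1/4·1 + 1/4·1/2 + 1/4·1 = 3/4.

3/4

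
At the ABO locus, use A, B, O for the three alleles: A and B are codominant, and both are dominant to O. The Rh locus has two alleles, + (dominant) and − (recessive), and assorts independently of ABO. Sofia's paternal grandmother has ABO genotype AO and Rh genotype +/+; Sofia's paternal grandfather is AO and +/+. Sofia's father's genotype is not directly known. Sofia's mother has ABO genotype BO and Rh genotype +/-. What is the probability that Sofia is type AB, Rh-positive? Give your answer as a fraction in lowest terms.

1/4

Sofia's father's ABO genotype from AO × AO: 1/4 AA, 1/2 AO, 1/4 OO.
Crossing each possibility with the mother BO and summing P(type AB): 1/4·1/2 + 1/2·1/4 + 1/4·0 = 1/4.
Similarly for Rh via the father's Rh distribution: P(Rh+) = 1.
Independent loci: 1/4 × 1 = 1/4.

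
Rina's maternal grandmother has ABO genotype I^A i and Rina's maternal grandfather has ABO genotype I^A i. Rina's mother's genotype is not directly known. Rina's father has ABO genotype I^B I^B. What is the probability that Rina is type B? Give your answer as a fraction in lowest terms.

1/2

Rina's mother's ABO genotype from I^A i × I^A i: 1/4 I^A I^A, 1/2 I^A i, 1/4 i i.
Crossing each possibility with the father I^B I^B and summing P(type B): 1/4·0 + 1/2·1/2 + 1/4·1 = 1/2.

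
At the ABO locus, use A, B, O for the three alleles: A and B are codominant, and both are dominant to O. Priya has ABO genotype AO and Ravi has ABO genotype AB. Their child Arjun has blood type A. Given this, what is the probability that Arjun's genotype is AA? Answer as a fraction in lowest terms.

Cross AO × AB → 1/4 AA, 1/4 AB, 1/4 AO, 1/4 BO.
Type-A genotypes among offspring: AA (1/4), AO (1/4); total 1/2.
P(AA | type A) = (1/4) / (1/2) = 1/2.

1/2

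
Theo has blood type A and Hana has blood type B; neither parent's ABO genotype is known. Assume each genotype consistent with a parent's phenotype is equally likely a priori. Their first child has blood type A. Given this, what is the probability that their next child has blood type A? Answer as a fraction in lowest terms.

Possible genotypes: Theo ∈ {I^A I^A, I^A i}; Hana ∈ {I^B I^B, I^B i}.
Weight each parental genotype pair by prior × P(type-A child):
  I^A I^A × I^B i: posterior weight 2/3; P(next child type A) = 1/2.
  I^A i × I^B i: posterior weight 1/3; P(next child type A) = 1/4.
Weighted sum = 5/12.

5/12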